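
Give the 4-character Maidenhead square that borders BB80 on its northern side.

Latitude square 0; +1 → 1.
The longitude characters are unchanged.

BB81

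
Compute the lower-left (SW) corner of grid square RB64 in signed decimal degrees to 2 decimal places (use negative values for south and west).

-76.00, 172.00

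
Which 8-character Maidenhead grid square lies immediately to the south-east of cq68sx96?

CQ68tx05

Longitude extended square 9; +1 → 10, wraps to 0, carry into subsquare.
Longitude subsquare s = 18; +1 → 19 = t.
Latitude extended square 6; −1 → 5.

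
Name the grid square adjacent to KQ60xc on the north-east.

Longitude subsquare x = 23; +1 → 24, wraps to 0 = a, carry into square.
Longitude square 6; +1 → 7.
Latitude subsquare c = 2; +1 → 3 = d.

KQ70ad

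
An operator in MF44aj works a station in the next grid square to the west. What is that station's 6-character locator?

MF34xj

Longitude subsquare a = 0; −1 → -1, wraps to 23 = x, carry into square.
Longitude square 4; −1 → 3.
The latitude characters are unchanged.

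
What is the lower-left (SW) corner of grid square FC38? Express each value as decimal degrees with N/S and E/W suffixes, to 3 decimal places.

62.000° S, 74.000° W

Field F=5, C=2: +5·20° lon, +2·10° lat → SW at lon -80°, lat -70°.
Square 3, 8: +3·2° lon, +8·1° lat → SW at lon -74°, lat -62°.
latitude 62.000° S, longitude 74.000° W.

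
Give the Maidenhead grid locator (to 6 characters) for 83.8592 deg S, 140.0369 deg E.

Add 180° to longitude and 90° to latitude: 320.0369, 6.1408.
Field: lon ⌊320.0369/20⌋ = 16 → Q; lat ⌊6.1408/10⌋ = 0 → A.
Square: lon ⌊0.0369/2⌋ = 0; lat ⌊6.1408/1⌋ = 6.
Subsquare: lon ⌊0.0369/0.0833333⌋ = 0 → a; lat ⌊0.1408/0.0416667⌋ = 3 → d.

QA06ad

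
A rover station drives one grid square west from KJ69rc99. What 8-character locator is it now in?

KJ69rc89

Longitude extended square 9; −1 → 8.
The latitude characters are unchanged.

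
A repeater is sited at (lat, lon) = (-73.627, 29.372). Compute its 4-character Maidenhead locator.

Offset from 180°W / 90°S: lon 209.37°, lat 16.37°.
Field: 209.37/20 → 10 → K, 16.37/10 → 1 → B; chars KB.
Square: 9.37/2 → 4, 6.37/1 → 6; chars 46.

KB46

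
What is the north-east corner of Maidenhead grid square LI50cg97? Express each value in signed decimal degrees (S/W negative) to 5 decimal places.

-9.71667, 50.25000

Field L=11, I=8: +11·20° lon, +8·10° lat → SW at lon 40°, lat -10°.
Square 5, 0: +5·2° lon, +0·1° lat → SW at lon 50°, lat -10°.
Subsquare c=2, g=6: +2·0.0833333° lon, +6·0.0416667° lat → SW at lon 50.1667°, lat -9.75°.
Extended square 9, 7: +9·0.00833333° lon, +7·0.00416667° lat → SW at lon 50.2417°, lat -9.72083°.
Cell spans 0.00833333° lon × 0.00416667° lat. NE corner is SW corner plus one full cell.
latitude -9.71667, longitude 50.25000.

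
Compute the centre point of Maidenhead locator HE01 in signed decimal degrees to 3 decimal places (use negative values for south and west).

-48.500, -39.000

Field H=7, E=4: +7·20° lon, +4·10° lat → SW at lon -40°, lat -50°.
Square 0, 1: +0·2° lon, +1·1° lat → SW at lon -40°, lat -49°.
Cell spans 2° lon × 1° lat. Centre is SW corner plus half of each.
latitude -48.500, longitude -39.000.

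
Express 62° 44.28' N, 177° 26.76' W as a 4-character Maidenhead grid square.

AP12

Offset from 180°W / 90°S: lon 2.55°, lat 152.74°.
Field (20°×10°, letters A–R): lon ⌊2.55/20⌋ = 0 → A; lat ⌊152.74/10⌋ = 15 → P.
Square (2°×1°, digits 0–9): lon ⌊2.55/2⌋ = 1; lat ⌊2.74/1⌋ = 2.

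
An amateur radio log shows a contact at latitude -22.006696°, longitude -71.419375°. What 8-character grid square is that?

Add 180° to longitude and 90° to latitude: 108.58062, 67.99330.
Field (20°×10°, letters A–R): lon ⌊108.58062/20⌋ = 5 → F; lat ⌊67.99330/10⌋ = 6 → G.
Square (2°×1°, digits 0–9): lon ⌊8.58062/2⌋ = 4; lat ⌊7.99330/1⌋ = 7.
Subsquare (5′×2.5′, letters a–x): lon ⌊0.58062/0.0833333⌋ = 6 → g; lat ⌊0.99330/0.0416667⌋ = 23 → x.
Extended square (30″×15″, digits 0–9): lon ⌊0.08062/0.00833333⌋ = 9; lat ⌊0.03497/0.00416667⌋ = 8.

FG47gx98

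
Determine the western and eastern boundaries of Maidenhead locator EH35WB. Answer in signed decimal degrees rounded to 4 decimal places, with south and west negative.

Field E=4, H=7: +4·20° lon, +7·10° lat → SW at lon -100°, lat -20°.
Square 3, 5: +3·2° lon, +5·1° lat → SW at lon -94°, lat -15°.
Subsquare w=22, b=1: +22·0.0833333° lon, +1·0.0416667° lat → SW at lon -92.1667°, lat -14.9583°.
Cell spans 0.0833333° lon × 0.0416667° lat.
west -92.1667, east -92.0833.

-92.1667, -92.0833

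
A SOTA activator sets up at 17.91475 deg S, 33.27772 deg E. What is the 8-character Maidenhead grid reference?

KH62pc30

Offset from 180°W / 90°S: lon 213.27772°, lat 72.08525°.
Field: lon ⌊213.27772/20⌋ = 10 → K; lat ⌊72.08525/10⌋ = 7 → H.
Square: lon ⌊13.27772/2⌋ = 6; lat ⌊2.08525/1⌋ = 2.
Subsquare: lon ⌊1.27772/0.0833333⌋ = 15 → p; lat ⌊0.08525/0.0416667⌋ = 2 → c.
Extended square: lon ⌊0.02772/0.00833333⌋ = 3; lat ⌊0.00192/0.00416667⌋ = 0.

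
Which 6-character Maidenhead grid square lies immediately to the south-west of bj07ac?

AJ97xb

Longitude subsquare a = 0; −1 → -1, wraps to 23 = x, carry into square.
Longitude square 0; −1 → -1, wraps to 9, carry into field.
Longitude field B = 1; −1 → 0 = A.
Latitude subsquare c = 2; −1 → 1 = b.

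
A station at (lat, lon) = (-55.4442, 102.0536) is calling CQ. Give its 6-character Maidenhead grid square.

OD14an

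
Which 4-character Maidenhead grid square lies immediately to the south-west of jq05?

Longitude square 0; −1 → -1, wraps to 9, carry into field.
Longitude field J = 9; −1 → 8 = I.
Latitude square 5; −1 → 4.

IQ94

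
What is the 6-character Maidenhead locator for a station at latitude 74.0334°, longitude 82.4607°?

NQ14fa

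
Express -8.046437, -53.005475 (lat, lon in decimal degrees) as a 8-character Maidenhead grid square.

Offset from 180°W / 90°S: lon 126.99453°, lat 81.95356°.
Field: 126.99453/20 → 6 → G, 81.95356/10 → 8 → I; chars GI.
Square: 6.99453/2 → 3, 1.95356/1 → 1; chars 31.
Subsquare: 0.99453/0.0833333 → 11 → l, 0.95356/0.0416667 → 22 → w; chars lw.
Extended square: 0.07786/0.00833333 → 9, 0.03690/0.00416667 → 8; chars 98.

GI31lw98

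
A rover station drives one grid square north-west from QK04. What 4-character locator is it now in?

Longitude square 0; −1 → -1, wraps to 9, carry into field.
Longitude field Q = 16; −1 → 15 = P.
Latitude square 4; +1 → 5.

PK95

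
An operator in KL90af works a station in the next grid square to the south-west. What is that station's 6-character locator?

KL80xe

Longitude subsquare a = 0; −1 → -1, wraps to 23 = x, carry into square.
Longitude square 9; −1 → 8.
Latitude subsquare f = 5; −1 → 4 = e.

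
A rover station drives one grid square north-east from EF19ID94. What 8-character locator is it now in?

EF19jd05

Longitude extended square 9; +1 → 10, wraps to 0, carry into subsquare.
Longitude subsquare i = 8; +1 → 9 = j.
Latitude extended square 4; +1 → 5.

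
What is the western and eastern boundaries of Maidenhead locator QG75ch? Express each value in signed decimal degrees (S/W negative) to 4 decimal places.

154.1667, 154.2500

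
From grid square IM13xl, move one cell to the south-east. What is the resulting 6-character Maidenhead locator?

IM23ak

Longitude subsquare x = 23; +1 → 24, wraps to 0 = a, carry into square.
Longitude square 1; +1 → 2.
Latitude subsquare l = 11; −1 → 10 = k.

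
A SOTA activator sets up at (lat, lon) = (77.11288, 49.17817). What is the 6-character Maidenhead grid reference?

LQ47oc

Offset from 180°W / 90°S: lon 229.1782°, lat 167.1129°.
Field: lon ⌊229.1782/20⌋ = 11 → L; lat ⌊167.1129/10⌋ = 16 → Q.
Square: lon ⌊9.1782/2⌋ = 4; lat ⌊7.1129/1⌋ = 7.
Subsquare: lon ⌊1.1782/0.0833333⌋ = 14 → o; lat ⌊0.1129/0.0416667⌋ = 2 → c.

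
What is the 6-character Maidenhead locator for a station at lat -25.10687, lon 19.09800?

JG94nv

Offset from 180°W / 90°S: lon 199.0980°, lat 64.8931°.
Field: lon ⌊199.0980/20⌋ = 9 → J; lat ⌊64.8931/10⌋ = 6 → G.
Square: lon ⌊19.0980/2⌋ = 9; lat ⌊4.8931/1⌋ = 4.
Subsquare: lon ⌊1.0980/0.0833333⌋ = 13 → n; lat ⌊0.8931/0.0416667⌋ = 21 → v.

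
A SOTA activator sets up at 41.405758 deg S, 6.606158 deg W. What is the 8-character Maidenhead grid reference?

Shift to the Maidenhead origin (180°W, 90°S): lon 173.39384, lat 48.59424.
Field: lon ⌊173.39384/20⌋ = 8 → I; lat ⌊48.59424/10⌋ = 4 → E.
Square: lon ⌊13.39384/2⌋ = 6; lat ⌊8.59424/1⌋ = 8.
Subsquare: lon ⌊1.39384/0.0833333⌋ = 16 → q; lat ⌊0.59424/0.0416667⌋ = 14 → o.
Extended square: lon ⌊0.06051/0.00833333⌋ = 7; lat ⌊0.01091/0.00416667⌋ = 2.

IE68qo72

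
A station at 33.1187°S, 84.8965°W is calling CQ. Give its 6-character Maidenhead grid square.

Shift to the Maidenhead origin (180°W, 90°S): lon 95.1035, lat 56.8813.
Field: 95.1035/20 → 4 → E, 56.8813/10 → 5 → F; chars EF.
Square: 15.1035/2 → 7, 6.8813/1 → 6; chars 76.
Subsquare: 1.1035/0.0833333 → 13 → n, 0.8813/0.0416667 → 21 → v; chars nv.

EF76nv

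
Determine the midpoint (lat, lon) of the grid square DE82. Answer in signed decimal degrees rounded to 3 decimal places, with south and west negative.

-47.500, -103.000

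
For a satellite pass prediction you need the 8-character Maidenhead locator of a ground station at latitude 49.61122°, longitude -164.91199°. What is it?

AN79no06

Shift to the Maidenhead origin (180°W, 90°S): lon 15.08801, lat 139.61122.
Field (20°×10°, letters A–R): 15.08801/20 → 0 → A, 139.61122/10 → 13 → N; chars AN.
Square (2°×1°, digits 0–9): 15.08801/2 → 7, 9.61122/1 → 9; chars 79.
Subsquare (5′×2.5′, letters a–x): 1.08801/0.0833333 → 13 → n, 0.61122/0.0416667 → 14 → o; chars no.
Extended square (30″×15″, digits 0–9): 0.00468/0.00833333 → 0, 0.02789/0.00416667 → 6; chars 06.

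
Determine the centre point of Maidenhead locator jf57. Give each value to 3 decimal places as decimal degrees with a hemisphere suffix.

Field J=9, F=5: +9·20° lon, +5·10° lat → SW at lon 0°, lat -40°.
Square 5, 7: +5·2° lon, +7·1° lat → SW at lon 10°, lat -33°.
Cell spans 2° lon × 1° lat. Centre is SW corner plus half of each.
latitude 32.500° S, longitude 11.000° E.

32.500° S, 11.000° E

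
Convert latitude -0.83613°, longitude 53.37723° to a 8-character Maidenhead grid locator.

LI69qd59

Offset from 180°W / 90°S: lon 233.37723°, lat 89.16387°.
Field: 233.37723/20 → 11 → L, 89.16387/10 → 8 → I; chars LI.
Square: 13.37723/2 → 6, 9.16387/1 → 9; chars 69.
Subsquare: 1.37723/0.0833333 → 16 → q, 0.16387/0.0416667 → 3 → d; chars qd.
Extended square: 0.04390/0.00833333 → 5, 0.03887/0.00416667 → 9; chars 59.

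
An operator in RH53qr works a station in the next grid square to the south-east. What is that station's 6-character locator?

RH53rq

Longitude subsquare q = 16; +1 → 17 = r.
Latitude subsquare r = 17; −1 → 16 = q.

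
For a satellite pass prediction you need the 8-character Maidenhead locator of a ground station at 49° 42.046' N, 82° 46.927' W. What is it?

EN89oq68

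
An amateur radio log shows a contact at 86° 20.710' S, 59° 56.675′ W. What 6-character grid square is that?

GA03ap

Offset from 180°W / 90°S: lon 120.0554°, lat 3.6548°.
Field: lon ⌊120.0554/20⌋ = 6 → G; lat ⌊3.6548/10⌋ = 0 → A.
Square: lon ⌊0.0554/2⌋ = 0; lat ⌊3.6548/1⌋ = 3.
Subsquare: lon ⌊0.0554/0.0833333⌋ = 0 → a; lat ⌊0.6548/0.0416667⌋ = 15 → p.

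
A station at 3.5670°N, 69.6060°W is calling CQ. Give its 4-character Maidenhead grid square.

Add 180° to longitude and 90° to latitude: 110.39, 93.57.
Field (20°×10°, letters A–R): lon ⌊110.39/20⌋ = 5 → F; lat ⌊93.57/10⌋ = 9 → J.
Square (2°×1°, digits 0–9): lon ⌊10.39/2⌋ = 5; lat ⌊3.57/1⌋ = 3.

FJ53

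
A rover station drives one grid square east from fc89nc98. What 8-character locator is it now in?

FC89oc08

Longitude extended square 9; +1 → 10, wraps to 0, carry into subsquare.
Longitude subsquare n = 13; +1 → 14 = o.
The latitude characters are unchanged.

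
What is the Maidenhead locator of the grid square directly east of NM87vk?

Longitude subsquare v = 21; +1 → 22 = w.
The latitude characters are unchanged.

NM87wk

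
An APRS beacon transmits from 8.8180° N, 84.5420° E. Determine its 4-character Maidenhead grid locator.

NJ28

Shift to the Maidenhead origin (180°W, 90°S): lon 264.54, lat 98.82.
Field: 264.54/20 → 13 → N, 98.82/10 → 9 → J; chars NJ.
Square: 4.54/2 → 2, 8.82/1 → 8; chars 28.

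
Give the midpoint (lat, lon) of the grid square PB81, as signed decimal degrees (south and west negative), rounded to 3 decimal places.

-78.500, 137.000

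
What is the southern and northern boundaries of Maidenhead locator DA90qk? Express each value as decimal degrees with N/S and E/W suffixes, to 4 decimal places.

Field D=3, A=0: +3·20° lon, +0·10° lat → SW at lon -120°, lat -90°.
Square 9, 0: +9·2° lon, +0·1° lat → SW at lon -102°, lat -90°.
Subsquare q=16, k=10: +16·0.0833333° lon, +10·0.0416667° lat → SW at lon -100.667°, lat -89.5833°.
Cell spans 0.0833333° lon × 0.0416667° lat.
south 89.5833° S, north 89.5417° S.

89.5833° S, 89.5417° S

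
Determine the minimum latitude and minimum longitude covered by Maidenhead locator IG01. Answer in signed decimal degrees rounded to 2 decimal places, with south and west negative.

-29.00, -20.00

Field I=8, G=6: +8·20° lon, +6·10° lat → SW at lon -20°, lat -30°.
Square 0, 1: +0·2° lon, +1·1° lat → SW at lon -20°, lat -29°.
latitude -29.00, longitude -20.00.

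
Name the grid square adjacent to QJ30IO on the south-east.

Longitude subsquare i = 8; +1 → 9 = j.
Latitude subsquare o = 14; −1 → 13 = n.

QJ30jn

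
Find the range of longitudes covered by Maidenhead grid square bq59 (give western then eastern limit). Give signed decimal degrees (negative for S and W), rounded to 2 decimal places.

-150.00, -148.00

Field B=1, Q=16: +1·20° lon, +16·10° lat → SW at lon -160°, lat 70°.
Square 5, 9: +5·2° lon, +9·1° lat → SW at lon -150°, lat 79°.
Cell spans 2° lon × 1° lat.
west -150.00, east -148.00.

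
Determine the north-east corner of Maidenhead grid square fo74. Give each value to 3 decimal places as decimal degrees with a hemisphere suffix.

55.000° N, 64.000° W

Field F=5, O=14: +5·20° lon, +14·10° lat → SW at lon -80°, lat 50°.
Square 7, 4: +7·2° lon, +4·1° lat → SW at lon -66°, lat 54°.
Cell spans 2° lon × 1° lat. NE corner is SW corner plus one full cell.
latitude 55.000° N, longitude 64.000° W.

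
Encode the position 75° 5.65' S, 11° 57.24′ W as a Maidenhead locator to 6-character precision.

Shift to the Maidenhead origin (180°W, 90°S): lon 168.0460, lat 14.9058.
Field: lon ⌊168.0460/20⌋ = 8 → I; lat ⌊14.9058/10⌋ = 1 → B.
Square: lon ⌊8.0460/2⌋ = 4; lat ⌊4.9058/1⌋ = 4.
Subsquare: lon ⌊0.0460/0.0833333⌋ = 0 → a; lat ⌊0.9058/0.0416667⌋ = 21 → v.

IB44av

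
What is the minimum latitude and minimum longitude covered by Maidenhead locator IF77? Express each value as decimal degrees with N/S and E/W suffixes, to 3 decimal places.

33.000° S, 6.000° W

Field I=8, F=5: +8·20° lon, +5·10° lat → SW at lon -20°, lat -40°.
Square 7, 7: +7·2° lon, +7·1° lat → SW at lon -6°, lat -33°.
latitude 33.000° S, longitude 6.000° W.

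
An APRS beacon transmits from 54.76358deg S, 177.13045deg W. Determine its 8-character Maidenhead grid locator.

Add 180° to longitude and 90° to latitude: 2.86955, 35.23642.
Field: 2.86955/20 → 0 → A, 35.23642/10 → 3 → D; chars AD.
Square: 2.86955/2 → 1, 5.23642/1 → 5; chars 15.
Subsquare: 0.86955/0.0833333 → 10 → k, 0.23642/0.0416667 → 5 → f; chars kf.
Extended square: 0.03622/0.00833333 → 4, 0.02809/0.00416667 → 6; chars 46.

AD15kf46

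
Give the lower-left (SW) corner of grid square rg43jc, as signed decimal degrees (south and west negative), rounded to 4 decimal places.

Field R=17, G=6: +17·20° lon, +6·10° lat → SW at lon 160°, lat -30°.
Square 4, 3: +4·2° lon, +3·1° lat → SW at lon 168°, lat -27°.
Subsquare j=9, c=2: +9·0.0833333° lon, +2·0.0416667° lat → SW at lon 168.75°, lat -26.9167°.
latitude -26.9167, longitude 168.7500.

-26.9167, 168.7500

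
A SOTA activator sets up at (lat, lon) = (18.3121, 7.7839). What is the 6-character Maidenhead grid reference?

JK38vh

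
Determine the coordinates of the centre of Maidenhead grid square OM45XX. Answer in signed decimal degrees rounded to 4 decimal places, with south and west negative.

35.9792, 109.9583

Field O=14, M=12: +14·20° lon, +12·10° lat → SW at lon 100°, lat 30°.
Square 4, 5: +4·2° lon, +5·1° lat → SW at lon 108°, lat 35°.
Subsquare x=23, x=23: +23·0.0833333° lon, +23·0.0416667° lat → SW at lon 109.917°, lat 35.9583°.
Cell spans 0.0833333° lon × 0.0416667° lat. Centre is SW corner plus half of each.
latitude 35.9792, longitude 109.9583.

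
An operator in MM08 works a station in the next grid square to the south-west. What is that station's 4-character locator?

LM97

Longitude square 0; −1 → -1, wraps to 9, carry into field.
Longitude field M = 12; −1 → 11 = L.
Latitude square 8; −1 → 7.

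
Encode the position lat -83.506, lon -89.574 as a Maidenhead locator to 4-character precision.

EA56

Offset from 180°W / 90°S: lon 90.43°, lat 6.49°.
Field: lon ⌊90.43/20⌋ = 4 → E; lat ⌊6.49/10⌋ = 0 → A.
Square: lon ⌊10.43/2⌋ = 5; lat ⌊6.49/1⌋ = 6.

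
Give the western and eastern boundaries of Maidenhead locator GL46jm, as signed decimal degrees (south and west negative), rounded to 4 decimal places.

-51.2500, -51.1667

Field G=6, L=11: +6·20° lon, +11·10° lat → SW at lon -60°, lat 20°.
Square 4, 6: +4·2° lon, +6·1° lat → SW at lon -52°, lat 26°.
Subsquare j=9, m=12: +9·0.0833333° lon, +12·0.0416667° lat → SW at lon -51.25°, lat 26.5°.
Cell spans 0.0833333° lon × 0.0416667° lat.
west -51.2500, east -51.1667.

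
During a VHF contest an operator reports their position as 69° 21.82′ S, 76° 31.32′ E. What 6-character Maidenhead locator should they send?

Add 180° to longitude and 90° to latitude: 256.5220, 20.6363.
Field: lon ⌊256.5220/20⌋ = 12 → M; lat ⌊20.6363/10⌋ = 2 → C.
Square: lon ⌊16.5220/2⌋ = 8; lat ⌊0.6363/1⌋ = 0.
Subsquare: lon ⌊0.5220/0.0833333⌋ = 6 → g; lat ⌊0.6363/0.0416667⌋ = 15 → p.

MC80gp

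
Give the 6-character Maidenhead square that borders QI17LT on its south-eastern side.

Longitude subsquare l = 11; +1 → 12 = m.
Latitude subsquare t = 19; −1 → 18 = s.

QI17ms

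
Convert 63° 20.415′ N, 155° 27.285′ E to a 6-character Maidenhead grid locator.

QP73ri

Offset from 180°W / 90°S: lon 335.4547°, lat 153.3402°.
Field: 335.4547/20 → 16 → Q, 153.3402/10 → 15 → P; chars QP.
Square: 15.4547/2 → 7, 3.3402/1 → 3; chars 73.
Subsquare: 1.4547/0.0833333 → 17 → r, 0.3402/0.0416667 → 8 → i; chars ri.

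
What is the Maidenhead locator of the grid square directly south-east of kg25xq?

Longitude subsquare x = 23; +1 → 24, wraps to 0 = a, carry into square.
Longitude square 2; +1 → 3.
Latitude subsquare q = 16; −1 → 15 = p.

KG35ap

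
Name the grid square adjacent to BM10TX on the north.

BM11ta

Latitude subsquare x = 23; +1 → 24, wraps to 0 = a, carry into square.
Latitude square 0; +1 → 1.
The longitude characters are unchanged.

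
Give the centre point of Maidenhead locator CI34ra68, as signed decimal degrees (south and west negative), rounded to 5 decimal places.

Field C=2, I=8: +2·20° lon, +8·10° lat → SW at lon -140°, lat -10°.
Square 3, 4: +3·2° lon, +4·1° lat → SW at lon -134°, lat -6°.
Subsquare r=17, a=0: +17·0.0833333° lon, +0·0.0416667° lat → SW at lon -132.583°, lat -6°.
Extended square 6, 8: +6·0.00833333° lon, +8·0.00416667° lat → SW at lon -132.533°, lat -5.96667°.
Cell spans 0.00833333° lon × 0.00416667° lat. Centre is SW corner plus half of each.
latitude -5.96458, longitude -132.52917.

-5.96458, -132.52917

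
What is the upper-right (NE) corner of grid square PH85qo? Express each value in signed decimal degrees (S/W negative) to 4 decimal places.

Field P=15, H=7: +15·20° lon, +7·10° lat → SW at lon 120°, lat -20°.
Square 8, 5: +8·2° lon, +5·1° lat → SW at lon 136°, lat -15°.
Subsquare q=16, o=14: +16·0.0833333° lon, +14·0.0416667° lat → SW at lon 137.333°, lat -14.4167°.
Cell spans 0.0833333° lon × 0.0416667° lat. NE corner is SW corner plus one full cell.
latitude -14.3750, longitude 137.4167.

-14.3750, 137.4167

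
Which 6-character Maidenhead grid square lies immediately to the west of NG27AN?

NG17xn

Longitude subsquare a = 0; −1 → -1, wraps to 23 = x, carry into square.
Longitude square 2; −1 → 1.
The latitude characters are unchanged.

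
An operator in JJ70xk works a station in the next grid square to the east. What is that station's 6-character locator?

JJ80ak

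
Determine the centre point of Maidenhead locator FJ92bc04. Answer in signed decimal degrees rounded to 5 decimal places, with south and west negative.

Field F=5, J=9: +5·20° lon, +9·10° lat → SW at lon -80°, lat 0°.
Square 9, 2: +9·2° lon, +2·1° lat → SW at lon -62°, lat 2°.
Subsquare b=1, c=2: +1·0.0833333° lon, +2·0.0416667° lat → SW at lon -61.9167°, lat 2.08333°.
Extended square 0, 4: +0·0.00833333° lon, +4·0.00416667° lat → SW at lon -61.9167°, lat 2.1°.
Cell spans 0.00833333° lon × 0.00416667° lat. Centre is SW corner plus half of each.
latitude 2.10208, longitude -61.91250.

2.10208, -61.91250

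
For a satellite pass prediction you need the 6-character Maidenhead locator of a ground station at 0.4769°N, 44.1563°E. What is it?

Add 180° to longitude and 90° to latitude: 224.1563, 90.4769.
Field (20°×10°, letters A–R): 224.1563/20 → 11 → L, 90.4769/10 → 9 → J; chars LJ.
Square (2°×1°, digits 0–9): 4.1563/2 → 2, 0.4769/1 → 0; chars 20.
Subsquare (5′×2.5′, letters a–x): 0.1563/0.0833333 → 1 → b, 0.4769/0.0416667 → 11 → l; chars bl.

LJ20bl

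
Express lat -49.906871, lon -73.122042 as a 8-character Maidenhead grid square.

FE30kc52

Offset from 180°W / 90°S: lon 106.87796°, lat 40.09313°.
Field: 106.87796/20 → 5 → F, 40.09313/10 → 4 → E; chars FE.
Square: 6.87796/2 → 3, 0.09313/1 → 0; chars 30.
Subsquare: 0.87796/0.0833333 → 10 → k, 0.09313/0.0416667 → 2 → c; chars kc.
Extended square: 0.04462/0.00833333 → 5, 0.00980/0.00416667 → 2; chars 52.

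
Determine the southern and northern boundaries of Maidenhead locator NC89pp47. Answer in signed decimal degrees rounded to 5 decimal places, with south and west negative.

-60.34583, -60.34167

Field N=13, C=2: +13·20° lon, +2·10° lat → SW at lon 80°, lat -70°.
Square 8, 9: +8·2° lon, +9·1° lat → SW at lon 96°, lat -61°.
Subsquare p=15, p=15: +15·0.0833333° lon, +15·0.0416667° lat → SW at lon 97.25°, lat -60.375°.
Extended square 4, 7: +4·0.00833333° lon, +7·0.00416667° lat → SW at lon 97.2833°, lat -60.3458°.
Cell spans 0.00833333° lon × 0.00416667° lat.
south -60.34583, north -60.34167.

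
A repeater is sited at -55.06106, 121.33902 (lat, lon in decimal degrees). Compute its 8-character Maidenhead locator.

Add 180° to longitude and 90° to latitude: 301.33902, 34.93894.
Field: lon ⌊301.33902/20⌋ = 15 → P; lat ⌊34.93894/10⌋ = 3 → D.
Square: lon ⌊1.33902/2⌋ = 0; lat ⌊4.93894/1⌋ = 4.
Subsquare: lon ⌊1.33902/0.0833333⌋ = 16 → q; lat ⌊0.93894/0.0416667⌋ = 22 → w.
Extended square: lon ⌊0.00569/0.00833333⌋ = 0; lat ⌊0.02227/0.00416667⌋ = 5.

PD04qw05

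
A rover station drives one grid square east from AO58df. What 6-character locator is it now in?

AO58ef

Longitude subsquare d = 3; +1 → 4 = e.
The latitude characters are unchanged.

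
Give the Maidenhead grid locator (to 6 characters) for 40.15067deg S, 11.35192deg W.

Shift to the Maidenhead origin (180°W, 90°S): lon 168.6481, lat 49.8493.
Field: 168.6481/20 → 8 → I, 49.8493/10 → 4 → E; chars IE.
Square: 8.6481/2 → 4, 9.8493/1 → 9; chars 49.
Subsquare: 0.6481/0.0833333 → 7 → h, 0.8493/0.0416667 → 20 → u; chars hu.

IE49hu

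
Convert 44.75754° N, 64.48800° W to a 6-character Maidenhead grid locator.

FN74ss

Offset from 180°W / 90°S: lon 115.5120°, lat 134.7575°.
Field (20°×10°, letters A–R): 115.5120/20 → 5 → F, 134.7575/10 → 13 → N; chars FN.
Square (2°×1°, digits 0–9): 15.5120/2 → 7, 4.7575/1 → 4; chars 74.
Subsquare (5′×2.5′, letters a–x): 1.5120/0.0833333 → 18 → s, 0.7575/0.0416667 → 18 → s; chars ss.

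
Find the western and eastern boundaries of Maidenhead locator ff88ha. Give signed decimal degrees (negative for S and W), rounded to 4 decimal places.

Field F=5, F=5: +5·20° lon, +5·10° lat → SW at lon -80°, lat -40°.
Square 8, 8: +8·2° lon, +8·1° lat → SW at lon -64°, lat -32°.
Subsquare h=7, a=0: +7·0.0833333° lon, +0·0.0416667° lat → SW at lon -63.4167°, lat -32°.
Cell spans 0.0833333° lon × 0.0416667° lat.
west -63.4167, east -63.3333.

-63.4167, -63.3333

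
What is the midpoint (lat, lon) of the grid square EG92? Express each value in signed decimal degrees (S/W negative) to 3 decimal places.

Field E=4, G=6: +4·20° lon, +6·10° lat → SW at lon -100°, lat -30°.
Square 9, 2: +9·2° lon, +2·1° lat → SW at lon -82°, lat -28°.
Cell spans 2° lon × 1° lat. Centre is SW corner plus half of each.
latitude -27.500, longitude -81.000.

-27.500, -81.000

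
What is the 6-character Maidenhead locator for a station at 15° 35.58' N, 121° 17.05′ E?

PK05po

Add 180° to longitude and 90° to latitude: 301.2842, 105.5930.
Field: 301.2842/20 → 15 → P, 105.5930/10 → 10 → K; chars PK.
Square: 1.2842/2 → 0, 5.5930/1 → 5; chars 05.
Subsquare: 1.2842/0.0833333 → 15 → p, 0.5930/0.0416667 → 14 → o; chars po.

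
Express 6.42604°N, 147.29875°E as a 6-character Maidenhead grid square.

Shift to the Maidenhead origin (180°W, 90°S): lon 327.2988, lat 96.4260.
Field: 327.2988/20 → 16 → Q, 96.4260/10 → 9 → J; chars QJ.
Square: 7.2988/2 → 3, 6.4260/1 → 6; chars 36.
Subsquare: 1.2988/0.0833333 → 15 → p, 0.4260/0.0416667 → 10 → k; chars pk.

QJ36pk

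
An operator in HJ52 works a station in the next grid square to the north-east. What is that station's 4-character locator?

HJ63

Longitude square 5; +1 → 6.
Latitude square 2; +1 → 3.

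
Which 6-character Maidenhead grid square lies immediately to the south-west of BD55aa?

BD44xx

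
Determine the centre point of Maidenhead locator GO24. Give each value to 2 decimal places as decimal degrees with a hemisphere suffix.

54.50° N, 55.00° W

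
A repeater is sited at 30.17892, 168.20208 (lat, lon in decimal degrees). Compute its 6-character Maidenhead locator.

RM40ce

Add 180° to longitude and 90° to latitude: 348.2021, 120.1789.
Field (20°×10°, letters A–R): lon ⌊348.2021/20⌋ = 17 → R; lat ⌊120.1789/10⌋ = 12 → M.
Square (2°×1°, digits 0–9): lon ⌊8.2021/2⌋ = 4; lat ⌊0.1789/1⌋ = 0.
Subsquare (5′×2.5′, letters a–x): lon ⌊0.2021/0.0833333⌋ = 2 → c; lat ⌊0.1789/0.0416667⌋ = 4 → e.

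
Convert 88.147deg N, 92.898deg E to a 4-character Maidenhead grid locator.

Add 180° to longitude and 90° to latitude: 272.90, 178.15.
Field: lon ⌊272.90/20⌋ = 13 → N; lat ⌊178.15/10⌋ = 17 → R.
Square: lon ⌊12.90/2⌋ = 6; lat ⌊8.15/1⌋ = 8.

NR68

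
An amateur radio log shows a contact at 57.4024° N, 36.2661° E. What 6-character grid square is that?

KO87dj

Shift to the Maidenhead origin (180°W, 90°S): lon 216.2661, lat 147.4024.
Field (20°×10°, letters A–R): lon ⌊216.2661/20⌋ = 10 → K; lat ⌊147.4024/10⌋ = 14 → O.
Square (2°×1°, digits 0–9): lon ⌊16.2661/2⌋ = 8; lat ⌊7.4024/1⌋ = 7.
Subsquare (5′×2.5′, letters a–x): lon ⌊0.2661/0.0833333⌋ = 3 → d; lat ⌊0.4024/0.0416667⌋ = 9 → j.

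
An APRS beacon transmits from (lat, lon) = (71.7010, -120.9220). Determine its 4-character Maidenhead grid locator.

Offset from 180°W / 90°S: lon 59.08°, lat 161.70°.
Field (20°×10°, letters A–R): 59.08/20 → 2 → C, 161.70/10 → 16 → Q; chars CQ.
Square (2°×1°, digits 0–9): 19.08/2 → 9, 1.70/1 → 1; chars 91.

CQ91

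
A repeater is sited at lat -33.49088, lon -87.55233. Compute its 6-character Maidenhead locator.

Add 180° to longitude and 90° to latitude: 92.4477, 56.5091.
Field: lon ⌊92.4477/20⌋ = 4 → E; lat ⌊56.5091/10⌋ = 5 → F.
Square: lon ⌊12.4477/2⌋ = 6; lat ⌊6.5091/1⌋ = 6.
Subsquare: lon ⌊0.4477/0.0833333⌋ = 5 → f; lat ⌊0.5091/0.0416667⌋ = 12 → m.

EF66fm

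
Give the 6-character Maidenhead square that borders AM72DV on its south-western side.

Longitude subsquare d = 3; −1 → 2 = c.
Latitude subsquare v = 21; −1 → 20 = u.

AM72cu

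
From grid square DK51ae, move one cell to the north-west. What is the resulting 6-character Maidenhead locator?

DK41xf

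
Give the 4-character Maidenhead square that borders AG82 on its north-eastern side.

AG93

Longitude square 8; +1 → 9.
Latitude square 2; +1 → 3.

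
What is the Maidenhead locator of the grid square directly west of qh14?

Longitude square 1; −1 → 0.
The latitude characters are unchanged.

QH04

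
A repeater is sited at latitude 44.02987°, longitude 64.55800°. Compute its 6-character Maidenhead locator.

Shift to the Maidenhead origin (180°W, 90°S): lon 244.5580, lat 134.0299.
Field (20°×10°, letters A–R): lon ⌊244.5580/20⌋ = 12 → M; lat ⌊134.0299/10⌋ = 13 → N.
Square (2°×1°, digits 0–9): lon ⌊4.5580/2⌋ = 2; lat ⌊4.0299/1⌋ = 4.
Subsquare (5′×2.5′, letters a–x): lon ⌊0.5580/0.0833333⌋ = 6 → g; lat ⌊0.0299/0.0416667⌋ = 0 → a.

MN24ga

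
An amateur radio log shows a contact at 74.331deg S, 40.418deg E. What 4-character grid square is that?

LB05

Shift to the Maidenhead origin (180°W, 90°S): lon 220.42, lat 15.67.
Field (20°×10°, letters A–R): 220.42/20 → 11 → L, 15.67/10 → 1 → B; chars LB.
Square (2°×1°, digits 0–9): 0.42/2 → 0, 5.67/1 → 5; chars 05.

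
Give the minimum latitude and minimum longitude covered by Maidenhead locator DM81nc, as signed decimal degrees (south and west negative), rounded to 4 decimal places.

31.0833, -102.9167

Field D=3, M=12: +3·20° lon, +12·10° lat → SW at lon -120°, lat 30°.
Square 8, 1: +8·2° lon, +1·1° lat → SW at lon -104°, lat 31°.
Subsquare n=13, c=2: +13·0.0833333° lon, +2·0.0416667° lat → SW at lon -102.917°, lat 31.0833°.
latitude 31.0833, longitude -102.9167.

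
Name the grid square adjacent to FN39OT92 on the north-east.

FN39pt03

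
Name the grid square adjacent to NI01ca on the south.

Latitude subsquare a = 0; −1 → -1, wraps to 23 = x, carry into square.
Latitude square 1; −1 → 0.
The longitude characters are unchanged.

NI00cx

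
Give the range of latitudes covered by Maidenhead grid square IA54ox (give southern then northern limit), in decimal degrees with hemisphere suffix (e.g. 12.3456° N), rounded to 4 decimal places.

85.0417° S, 85.0000° S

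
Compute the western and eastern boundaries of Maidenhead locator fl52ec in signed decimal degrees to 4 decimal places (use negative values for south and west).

Field F=5, L=11: +5·20° lon, +11·10° lat → SW at lon -80°, lat 20°.
Square 5, 2: +5·2° lon, +2·1° lat → SW at lon -70°, lat 22°.
Subsquare e=4, c=2: +4·0.0833333° lon, +2·0.0416667° lat → SW at lon -69.6667°, lat 22.0833°.
Cell spans 0.0833333° lon × 0.0416667° lat.
west -69.6667, east -69.5833.

-69.6667, -69.5833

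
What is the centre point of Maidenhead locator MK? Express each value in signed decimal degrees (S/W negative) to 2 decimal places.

15.00, 70.00

Field M=12, K=10: +12·20° lon, +10·10° lat → SW at lon 60°, lat 10°.
Cell spans 20° lon × 10° lat. Centre is SW corner plus half of each.
latitude 15.00, longitude 70.00.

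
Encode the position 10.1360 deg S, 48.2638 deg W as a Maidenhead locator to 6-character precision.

Add 180° to longitude and 90° to latitude: 131.7362, 79.8640.
Field: lon ⌊131.7362/20⌋ = 6 → G; lat ⌊79.8640/10⌋ = 7 → H.
Square: lon ⌊11.7362/2⌋ = 5; lat ⌊9.8640/1⌋ = 9.
Subsquare: lon ⌊1.7362/0.0833333⌋ = 20 → u; lat ⌊0.8640/0.0416667⌋ = 20 → u.

GH59uu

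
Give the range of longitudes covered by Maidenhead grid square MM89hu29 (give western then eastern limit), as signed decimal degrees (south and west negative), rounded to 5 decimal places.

76.60000, 76.60833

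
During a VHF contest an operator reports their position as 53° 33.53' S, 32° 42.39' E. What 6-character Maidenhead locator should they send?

Add 180° to longitude and 90° to latitude: 212.7065, 36.4412.
Field (20°×10°, letters A–R): lon ⌊212.7065/20⌋ = 10 → K; lat ⌊36.4412/10⌋ = 3 → D.
Square (2°×1°, digits 0–9): lon ⌊12.7065/2⌋ = 6; lat ⌊6.4412/1⌋ = 6.
Subsquare (5′×2.5′, letters a–x): lon ⌊0.7065/0.0833333⌋ = 8 → i; lat ⌊0.4412/0.0416667⌋ = 10 → k.

KD66ik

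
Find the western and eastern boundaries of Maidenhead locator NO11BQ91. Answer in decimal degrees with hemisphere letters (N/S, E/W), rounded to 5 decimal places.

82.15833° E, 82.16667° E

Field N=13, O=14: +13·20° lon, +14·10° lat → SW at lon 80°, lat 50°.
Square 1, 1: +1·2° lon, +1·1° lat → SW at lon 82°, lat 51°.
Subsquare b=1, q=16: +1·0.0833333° lon, +16·0.0416667° lat → SW at lon 82.0833°, lat 51.6667°.
Extended square 9, 1: +9·0.00833333° lon, +1·0.00416667° lat → SW at lon 82.1583°, lat 51.6708°.
Cell spans 0.00833333° lon × 0.00416667° lat.
west 82.15833° E, east 82.16667° E.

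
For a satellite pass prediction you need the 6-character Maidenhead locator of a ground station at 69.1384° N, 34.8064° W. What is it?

HP29od

Add 180° to longitude and 90° to latitude: 145.1936, 159.1384.
Field (20°×10°, letters A–R): 145.1936/20 → 7 → H, 159.1384/10 → 15 → P; chars HP.
Square (2°×1°, digits 0–9): 5.1936/2 → 2, 9.1384/1 → 9; chars 29.
Subsquare (5′×2.5′, letters a–x): 1.1936/0.0833333 → 14 → o, 0.1384/0.0416667 → 3 → d; chars od.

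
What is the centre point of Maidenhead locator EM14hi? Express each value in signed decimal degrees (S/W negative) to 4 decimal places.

34.3542, -97.3750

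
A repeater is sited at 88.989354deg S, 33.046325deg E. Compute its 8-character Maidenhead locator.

KA61ma52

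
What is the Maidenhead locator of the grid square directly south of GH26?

GH25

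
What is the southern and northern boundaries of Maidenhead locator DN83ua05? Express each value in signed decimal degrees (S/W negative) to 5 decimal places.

43.02083, 43.02500

Field D=3, N=13: +3·20° lon, +13·10° lat → SW at lon -120°, lat 40°.
Square 8, 3: +8·2° lon, +3·1° lat → SW at lon -104°, lat 43°.
Subsquare u=20, a=0: +20·0.0833333° lon, +0·0.0416667° lat → SW at lon -102.333°, lat 43°.
Extended square 0, 5: +0·0.00833333° lon, +5·0.00416667° lat → SW at lon -102.333°, lat 43.0208°.
Cell spans 0.00833333° lon × 0.00416667° lat.
south 43.02083, north 43.02500.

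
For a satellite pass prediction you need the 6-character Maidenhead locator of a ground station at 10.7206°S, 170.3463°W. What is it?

AH49tg

Shift to the Maidenhead origin (180°W, 90°S): lon 9.6537, lat 79.2794.
Field: lon ⌊9.6537/20⌋ = 0 → A; lat ⌊79.2794/10⌋ = 7 → H.
Square: lon ⌊9.6537/2⌋ = 4; lat ⌊9.2794/1⌋ = 9.
Subsquare: lon ⌊1.6537/0.0833333⌋ = 19 → t; lat ⌊0.2794/0.0416667⌋ = 6 → g.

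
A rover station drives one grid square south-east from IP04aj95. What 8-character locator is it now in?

IP04bj04

Longitude extended square 9; +1 → 10, wraps to 0, carry into subsquare.
Longitude subsquare a = 0; +1 → 1 = b.
Latitude extended square 5; −1 → 4.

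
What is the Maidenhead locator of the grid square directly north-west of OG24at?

OG14xu

Longitude subsquare a = 0; −1 → -1, wraps to 23 = x, carry into square.
Longitude square 2; −1 → 1.
Latitude subsquare t = 19; +1 → 20 = u.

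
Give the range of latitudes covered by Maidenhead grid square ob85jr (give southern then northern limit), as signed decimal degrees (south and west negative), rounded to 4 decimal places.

-74.2917, -74.2500

Field O=14, B=1: +14·20° lon, +1·10° lat → SW at lon 100°, lat -80°.
Square 8, 5: +8·2° lon, +5·1° lat → SW at lon 116°, lat -75°.
Subsquare j=9, r=17: +9·0.0833333° lon, +17·0.0416667° lat → SW at lon 116.75°, lat -74.2917°.
Cell spans 0.0833333° lon × 0.0416667° lat.
south -74.2917, north -74.2500.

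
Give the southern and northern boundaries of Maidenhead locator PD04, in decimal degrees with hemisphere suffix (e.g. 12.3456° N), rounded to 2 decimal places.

56.00° S, 55.00° S

Field P=15, D=3: +15·20° lon, +3·10° lat → SW at lon 120°, lat -60°.
Square 0, 4: +0·2° lon, +4·1° lat → SW at lon 120°, lat -56°.
Cell spans 2° lon × 1° lat.
south 56.00° S, north 55.00° S.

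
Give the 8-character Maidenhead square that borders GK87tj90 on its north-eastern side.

GK87uj01

Longitude extended square 9; +1 → 10, wraps to 0, carry into subsquare.
Longitude subsquare t = 19; +1 → 20 = u.
Latitude extended square 0; +1 → 1.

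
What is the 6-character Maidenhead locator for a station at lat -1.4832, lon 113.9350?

OI68xm

Shift to the Maidenhead origin (180°W, 90°S): lon 293.9350, lat 88.5168.
Field: lon ⌊293.9350/20⌋ = 14 → O; lat ⌊88.5168/10⌋ = 8 → I.
Square: lon ⌊13.9350/2⌋ = 6; lat ⌊8.5168/1⌋ = 8.
Subsquare: lon ⌊1.9350/0.0833333⌋ = 23 → x; lat ⌊0.5168/0.0416667⌋ = 12 → m.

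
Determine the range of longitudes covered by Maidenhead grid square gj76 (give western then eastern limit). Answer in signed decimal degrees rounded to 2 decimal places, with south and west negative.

-46.00, -44.00

Field G=6, J=9: +6·20° lon, +9·10° lat → SW at lon -60°, lat 0°.
Square 7, 6: +7·2° lon, +6·1° lat → SW at lon -46°, lat 6°.
Cell spans 2° lon × 1° lat.
west -46.00, east -44.00.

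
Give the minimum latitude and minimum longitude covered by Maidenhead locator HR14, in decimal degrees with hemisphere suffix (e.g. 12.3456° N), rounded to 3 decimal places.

Field H=7, R=17: +7·20° lon, +17·10° lat → SW at lon -40°, lat 80°.
Square 1, 4: +1·2° lon, +4·1° lat → SW at lon -38°, lat 84°.
latitude 84.000° N, longitude 38.000° W.

84.000° N, 38.000° W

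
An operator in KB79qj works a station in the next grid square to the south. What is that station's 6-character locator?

KB79qi

Latitude subsquare j = 9; −1 → 8 = i.
The longitude characters are unchanged.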